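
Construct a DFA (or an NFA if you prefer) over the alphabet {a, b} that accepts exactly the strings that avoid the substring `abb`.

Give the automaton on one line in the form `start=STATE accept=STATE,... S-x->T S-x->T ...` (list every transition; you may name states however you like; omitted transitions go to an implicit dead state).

This is the complement of 'contains `abb`'. Use the same substring-matching states — q0 through q3 holding how much of `abb` has just been matched — but flip the accepting set: everything except the trap q3 accepts.
4 states suffice.
        a   b  
>* q0   q1  q0 
 * q1   q1  q2 
 * q2   q1  q3 
   q3   q3  q3 
(> = start, * = accepting)

start=q0 accept=q0,q1,q2 q0-a->q1 q0-b->q0 q1-a->q1 q1-b->q2 q2-a->q1 q2-b->q3 q3-a->q3 q3-b->q3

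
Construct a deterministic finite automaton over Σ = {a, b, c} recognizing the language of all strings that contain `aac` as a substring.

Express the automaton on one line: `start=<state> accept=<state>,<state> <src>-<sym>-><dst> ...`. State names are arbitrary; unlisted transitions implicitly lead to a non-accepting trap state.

States s0..s2 record the length of the longest prefix of `aac` that matches the current input suffix. Reaching s3 means `aac` has been seen, and we stay there forever. Accept from s3.
With 4 states:
        a   b   c  
>  s0   s1  s0  s0 
   s1   s2  s0  s0 
   s2   s2  s0  s3 
 * s3   s3  s3  s3 
(> = start, * = accepting)

start=s0 accept=s3 s0-a->s1 s0-b->s0 s0-c->s0 s1-a->s2 s1-b->s0 s1-c->s0 s2-a->s2 s2-b->s0 s2-c->s3 s3-a->s3 s3-b->s3 s3-c->s3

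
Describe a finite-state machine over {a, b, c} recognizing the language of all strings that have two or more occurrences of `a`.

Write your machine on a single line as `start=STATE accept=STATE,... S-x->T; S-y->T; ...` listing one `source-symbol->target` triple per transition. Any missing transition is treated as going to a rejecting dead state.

Only the number of `a`s matters, and only up to 3. Make a chain S0 → S1 → S2 → S3 advanced by each `a` (with S3 absorbing); every other symbol self-loops. The accepting set is {S2, S3}.
A 4-state machine:
        a   b   c  
>  S0   S1  S0  S0 
   S1   S2  S1  S1 
 * S2   S3  S2  S2 
 * S3   S3  S3  S3 
(> = start, * = accepting)

start=S0; accept=S2,S3; S0-a->S1; S0-b->S0; S0-c->S0; S1-a->S2; S1-b->S1; S1-c->S1; S2-a->S3; S2-b->S2; S2-c->S2; S3-a->S3; S3-b->S3; S3-c->S3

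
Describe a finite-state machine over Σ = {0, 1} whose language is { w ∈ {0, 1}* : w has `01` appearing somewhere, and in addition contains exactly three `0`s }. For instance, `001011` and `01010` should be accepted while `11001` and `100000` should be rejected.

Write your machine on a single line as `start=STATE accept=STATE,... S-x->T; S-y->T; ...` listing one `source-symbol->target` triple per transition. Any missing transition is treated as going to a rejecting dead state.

start=s0; accept=s7; s0-0->s1; s0-1->s0; s1-0->s2; s1-1->s3; s2-0->s4; s2-1->s5; s3-0->s5; s3-1->s3; s4-0->s6; s4-1->s7; s5-0->s7; s5-1->s5; s6-0->s6; s6-1->s6; s7-0->s6; s7-1->s7

Build one automaton per condition and run them in lockstep. The first has 3 states tracking whether and how much of `01` has been seen; the second has 5 states tracking the count of `0`s, saturating at 4. A product state is a pair (one from each), accepting exactly when both do. After merging equivalent states the machine shrinks.
An 8-state machine:
        0   1  
>  s0   s1  s0 
   s1   s2  s3 
   s2   s4  s5 
   s3   s5  s3 
   s4   s6  s7 
   s5   s7  s5 
   s6   s6  s6 
 * s7   s6  s7 
(> = start, * = accepting)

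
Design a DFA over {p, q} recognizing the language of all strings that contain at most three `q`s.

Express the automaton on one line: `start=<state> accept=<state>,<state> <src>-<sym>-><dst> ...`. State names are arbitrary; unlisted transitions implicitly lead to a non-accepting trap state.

start=s0 accept=s0,s1,s2,s3 s0-p->s0 s0-q->s1 s1-p->s1 s1-q->s2 s2-p->s2 s2-q->s3 s3-p->s3 s3-q->s4 s4-p->s4 s4-q->s4

Count `q`s, saturating at 4: states s0 through s3 mean 0 through 3 `q`s seen; s4 means more than 3. Each `q` increments (capped at s4); other symbols loop. Accept from {s0, s1, s2, s3}.
A 5-state machine:
        p   q  
>* s0   s0  s1 
 * s1   s1  s2 
 * s2   s2  s3 
 * s3   s3  s4 
   s4   s4  s4 
(> = start, * = accepting)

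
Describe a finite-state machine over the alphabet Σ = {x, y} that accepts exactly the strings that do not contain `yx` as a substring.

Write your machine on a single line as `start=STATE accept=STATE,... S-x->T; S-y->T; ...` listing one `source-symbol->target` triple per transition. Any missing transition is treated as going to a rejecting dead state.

start=S0; accept=S0,S1; S0-x->S0; S0-y->S1; S1-x->S2; S1-y->S1; S2-x->S2; S2-y->S2

This is the complement of 'contains `yx`'. Use the same substring-matching states — S0 through S2 holding how much of `yx` has just been matched — but flip the accepting set: everything except the trap S2 accepts.
3 states suffice.
        x   y  
>* S0   S0  S1 
 * S1   S2  S1 
   S2   S2  S2 
(> = start, * = accepting)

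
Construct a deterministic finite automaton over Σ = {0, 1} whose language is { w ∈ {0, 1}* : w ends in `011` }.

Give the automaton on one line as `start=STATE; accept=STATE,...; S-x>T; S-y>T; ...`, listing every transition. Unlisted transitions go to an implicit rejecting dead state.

start=s0; accept=s3; s0-0>s1; s0-1>s0; s1-0>s1; s1-1>s2; s2-0>s1; s2-1>s3; s3-0>s1; s3-1>s0

Let each state record the length of the longest suffix of the input read so far that is also a prefix of `011`. s1 means the last symbol is `0`; s2 means the last 2 symbols are `01`; s3 means the last 3 symbols are `011`. Accept only at s3, where the string currently ends in `011`.
        0   1  
>  s0   s1  s0 
   s1   s1  s2 
   s2   s1  s3 
 * s3   s1  s0 
(> = start, * = accepting)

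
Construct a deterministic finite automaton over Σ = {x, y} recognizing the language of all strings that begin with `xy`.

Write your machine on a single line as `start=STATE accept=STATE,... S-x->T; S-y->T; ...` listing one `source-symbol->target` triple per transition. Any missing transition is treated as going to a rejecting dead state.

start=q0; accept=q2; q0-x->q1; q0-y->q3; q1-x->q3; q1-y->q2; q2-x->q2; q2-y->q2; q3-x->q3; q3-y->q3

Walk along `xy` while the input agrees: from q0 take `x` to q1, and so on. Any deviation drops to the rejecting sink q3. Once q2 is reached the prefix is confirmed and every continuation is accepted.
With 4 states:
        x   y  
>  q0   q1  q3 
   q1   q3  q2 
 * q2   q2  q2 
   q3   q3  q3 
(> = start, * = accepting)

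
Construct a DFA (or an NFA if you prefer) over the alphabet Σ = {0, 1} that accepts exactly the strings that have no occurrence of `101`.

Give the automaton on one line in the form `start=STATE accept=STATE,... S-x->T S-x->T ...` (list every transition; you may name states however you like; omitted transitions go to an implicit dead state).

Track partial matches of the forbidden pattern `101`. State S3 is a dead state reached once `101` has occurred; every other state accepts. S0 means no part of `101` is currently matched.
A 4-state machine:
        0   1  
>* S0   S0  S1 
 * S1   S2  S1 
 * S2   S0  S3 
   S3   S3  S3 
(> = start, * = accepting)

start=S0 accept=S0,S1,S2 S0-0->S0 S0-1->S1 S1-0->S2 S1-1->S1 S2-0->S0 S2-1->S3 S3-0->S3 S3-1->S3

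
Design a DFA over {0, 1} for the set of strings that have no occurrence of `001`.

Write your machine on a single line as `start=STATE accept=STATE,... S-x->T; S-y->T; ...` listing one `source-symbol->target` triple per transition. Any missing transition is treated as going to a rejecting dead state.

This is the complement of 'contains `001`'. Use the same substring-matching states — q0 through q3 holding how much of `001` has just been matched — but flip the accepting set: everything except the trap q3 accepts.
With 4 states:
        0   1  
>* q0   q1  q0 
 * q1   q2  q0 
 * q2   q2  q3 
   q3   q3  q3 
(> = start, * = accepting)

start=q0; accept=q0,q1,q2; q0-0->q1; q0-1->q0; q1-0->q2; q1-1->q0; q2-0->q2; q2-1->q3; q3-0->q3; q3-1->q3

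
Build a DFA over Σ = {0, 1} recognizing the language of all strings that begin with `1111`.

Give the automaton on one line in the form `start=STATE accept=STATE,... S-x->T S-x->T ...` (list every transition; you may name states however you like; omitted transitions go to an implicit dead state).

start=s0 accept=s4 s0-0->s5 s0-1->s1 s1-0->s5 s1-1->s2 s2-0->s5 s2-1->s3 s3-0->s5 s3-1->s4 s4-0->s4 s4-1->s4 s5-0->s5 s5-1->s5

Walk along `1111` while the input agrees: from s0 take `1` to s1, and so on. Any deviation drops to the rejecting sink s5. Once s4 is reached the prefix is confirmed and every continuation is accepted.
A 6-state machine:
        0   1  
>  s0   s5  s1 
   s1   s5  s2 
   s2   s5  s3 
   s3   s5  s4 
 * s4   s4  s4 
   s5   s5  s5 
(> = start, * = accepting)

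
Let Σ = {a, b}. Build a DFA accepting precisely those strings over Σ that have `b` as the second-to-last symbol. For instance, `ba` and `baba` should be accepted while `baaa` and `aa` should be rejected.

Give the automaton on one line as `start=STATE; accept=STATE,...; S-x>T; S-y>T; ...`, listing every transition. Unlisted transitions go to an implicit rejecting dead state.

start=q0; accept=q5,q6; q0-a>q1; q0-b>q2; q1-a>q3; q1-b>q4; q2-a>q5; q2-b>q6; q3-a>q3; q3-b>q4; q4-a>q5; q4-b>q6; q5-a>q3; q5-b>q4; q6-a>q5; q6-b>q6

A DFA must remember the last 2 symbols (since which symbol is second-to-last isn't known until the input ends). Use one state per possible window of the last ≤2 symbols; accept from those whose window starts with `b`.
A 7-state machine:
        a   b  
>  q0   q1  q2 
   q1   q3  q4 
   q2   q5  q6 
   q3   q3  q4 
   q4   q5  q6 
 * q5   q3  q4 
 * q6   q5  q6 
(> = start, * = accepting)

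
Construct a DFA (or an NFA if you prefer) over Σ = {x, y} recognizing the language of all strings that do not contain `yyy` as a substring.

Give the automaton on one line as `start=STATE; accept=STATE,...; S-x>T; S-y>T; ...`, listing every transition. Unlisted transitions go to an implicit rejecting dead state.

start=S0; accept=S0,S1,S2; S0-x>S0; S0-y>S1; S1-x>S0; S1-y>S2; S2-x>S0; S2-y>S3; S3-x>S3; S3-y>S3

Track partial matches of the forbidden pattern `yyy`. State S3 is a dead state reached once `yyy` has occurred; every other state accepts. S0 means no part of `yyy` is currently matched.
With 4 states:
        x   y  
>* S0   S0  S1 
 * S1   S0  S2 
 * S2   S0  S3 
   S3   S3  S3 
(> = start, * = accepting)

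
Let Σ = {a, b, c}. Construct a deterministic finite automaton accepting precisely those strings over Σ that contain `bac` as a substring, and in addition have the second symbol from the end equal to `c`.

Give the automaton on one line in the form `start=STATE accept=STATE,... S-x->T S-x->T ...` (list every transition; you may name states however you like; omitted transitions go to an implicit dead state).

Handle the two conditions separately and then intersect. The first has 4 states tracking whether and how much of `bac` has been seen; the second has 13 states tracking the last 2 symbols read. A product state is a pair (one from each), accepting exactly when both do. After merging equivalent states the machine shrinks.
With 7 states:
        a   b   c  
>  q0   q0  q1  q0 
   q1   q2  q1  q0 
   q2   q0  q1  q3 
   q3   q4  q4  q5 
 * q4   q6  q6  q3 
 * q5   q4  q4  q5 
   q6   q6  q6  q3 
(> = start, * = accepting)

start=q0 accept=q4,q5 q0-a->q0 q0-b->q1 q0-c->q0 q1-a->q2 q1-b->q1 q1-c->q0 q2-a->q0 q2-b->q1 q2-c->q3 q3-a->q4 q3-b->q4 q3-c->q5 q4-a->q6 q4-b->q6 q4-c->q3 q5-a->q4 q5-b->q4 q5-c->q5 q6-a->q6 q6-b->q6 q6-c->q3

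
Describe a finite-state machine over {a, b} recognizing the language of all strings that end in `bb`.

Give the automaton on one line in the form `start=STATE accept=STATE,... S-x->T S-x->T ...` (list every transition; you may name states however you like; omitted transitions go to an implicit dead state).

Let each state record the length of the longest suffix of the input read so far that is also a prefix of `bb`. s1 means the last symbol is `b`; s2 means the last 2 symbols are `bb`. Accept only at s2, where the string currently ends in `bb`.
With 3 states:
        a   b  
>  s0   s0  s1 
   s1   s0  s2 
 * s2   s0  s2 
(> = start, * = accepting)

start=s0 accept=s2 s0-a->s0 s0-b->s1 s1-a->s0 s1-b->s2 s2-a->s0 s2-b->s2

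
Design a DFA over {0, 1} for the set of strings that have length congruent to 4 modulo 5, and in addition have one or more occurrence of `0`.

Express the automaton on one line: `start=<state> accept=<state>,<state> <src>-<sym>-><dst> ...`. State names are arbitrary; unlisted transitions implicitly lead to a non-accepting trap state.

start=q0 accept=q7 q0-0->q1 q0-1->q2 q1-0->q3 q1-1->q3 q2-0->q3 q2-1->q4 q3-0->q5 q3-1->q5 q4-0->q5 q4-1->q6 q5-0->q7 q5-1->q7 q6-0->q7 q6-1->q8 q7-0->q9 q7-1->q9 q8-0->q9 q8-1->q0 q9-0->q1 q9-1->q1

Handle the two conditions separately and then intersect. One (5 states) tracks the input length modulo 5; the other (3 states) tracks the count of `0`s, saturating at 2. Each combined state is a pair, one component from each; accept when both components accept. Minimizing collapses redundant product states.
A 10-state machine:
        0   1  
>  q0   q1  q2 
   q1   q3  q3 
   q2   q3  q4 
   q3   q5  q5 
   q4   q5  q6 
   q5   q7  q7 
   q6   q7  q8 
 * q7   q9  q9 
   q8   q9  q0 
   q9   q1  q1 
(> = start, * = accepting)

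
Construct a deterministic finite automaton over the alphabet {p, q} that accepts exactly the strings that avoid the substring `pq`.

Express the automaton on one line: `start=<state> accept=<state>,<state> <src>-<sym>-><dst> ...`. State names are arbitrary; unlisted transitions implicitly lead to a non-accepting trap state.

Track partial matches of the forbidden pattern `pq`. State C is a dead state reached once `pq` has occurred; every other state accepts. A means no part of `pq` is currently matched.
With 3 states:
       p  q 
>* A   B  A 
 * B   B  C 
   C   C  C 
(> = start, * = accepting)

start=A accept=A,B A-p->B A-q->A B-p->B B-q->C C-p->C C-q->C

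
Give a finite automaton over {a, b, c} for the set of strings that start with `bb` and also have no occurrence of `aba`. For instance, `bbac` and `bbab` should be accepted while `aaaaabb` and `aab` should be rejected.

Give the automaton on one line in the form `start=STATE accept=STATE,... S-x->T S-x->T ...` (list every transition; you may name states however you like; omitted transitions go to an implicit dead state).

Build one automaton per condition and run them in lockstep. One (4 states) tracks whether the input so far still matches the prefix `bb`; the other (4 states) tracks partial matches of the forbidden pattern `aba`. Each combined state is a pair, one component from each; accept when both components accept. After merging equivalent states the machine shrinks.
        a   b   c  
>  q0   q1  q2  q1 
   q1   q1  q1  q1 
   q2   q1  q3  q1 
 * q3   q4  q3  q3 
 * q4   q4  q5  q3 
 * q5   q1  q3  q3 
(> = start, * = accepting)

start=q0 accept=q3,q4,q5 q0-a->q1 q0-b->q2 q0-c->q1 q1-a->q1 q1-b->q1 q1-c->q1 q2-a->q1 q2-b->q3 q2-c->q1 q3-a->q4 q3-b->q3 q3-c->q3 q4-a->q4 q4-b->q5 q4-c->q3 q5-a->q1 q5-b->q3 q5-c->q3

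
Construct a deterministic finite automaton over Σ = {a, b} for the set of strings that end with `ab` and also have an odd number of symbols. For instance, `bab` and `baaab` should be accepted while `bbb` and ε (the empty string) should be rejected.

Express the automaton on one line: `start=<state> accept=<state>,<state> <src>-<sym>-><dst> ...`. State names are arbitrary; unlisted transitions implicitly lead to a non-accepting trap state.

start=q0 accept=q3 q0-a->q1 q0-b->q1 q1-a->q2 q1-b->q0 q2-a->q1 q2-b->q3 q3-a->q2 q3-b->q0

Run two small machines in parallel and take their product. One (3 states) tracks how much of the suffix `ab` has currently been matched; the other (2 states) tracks the input length modulo 2. Each combined state is a pair, one component from each; accept when both components accept. Equivalent product states are then merged.
4 states suffice.
        a   b  
>  q0   q1  q1 
   q1   q2  q0 
   q2   q1  q3 
 * q3   q2  q0 
(> = start, * = accepting)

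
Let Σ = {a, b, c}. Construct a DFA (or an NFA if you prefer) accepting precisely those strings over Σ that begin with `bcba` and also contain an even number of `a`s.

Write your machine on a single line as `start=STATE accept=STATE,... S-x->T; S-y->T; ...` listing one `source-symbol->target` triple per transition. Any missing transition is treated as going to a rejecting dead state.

start=q0; accept=q6; q0-a->q1; q0-b->q2; q0-c->q1; q1-a->q1; q1-b->q1; q1-c->q1; q2-a->q1; q2-b->q1; q2-c->q3; q3-a->q1; q3-b->q4; q3-c->q1; q4-a->q5; q4-b->q1; q4-c->q1; q5-a->q6; q5-b->q5; q5-c->q5; q6-a->q5; q6-b->q6; q6-c->q6

Run two small machines in parallel and take their product. One (6 states) tracks whether the input so far still matches the prefix `bcba`; the other (2 states) tracks the count of `a`s modulo 2. Each combined state is a pair, one component from each; accept when both components accept. Equivalent product states are then merged.
With 7 states:
        a   b   c  
>  q0   q1  q2  q1 
   q1   q1  q1  q1 
   q2   q1  q1  q3 
   q3   q1  q4  q1 
   q4   q5  q1  q1 
   q5   q6  q5  q5 
 * q6   q5  q6  q6 
(> = start, * = accepting)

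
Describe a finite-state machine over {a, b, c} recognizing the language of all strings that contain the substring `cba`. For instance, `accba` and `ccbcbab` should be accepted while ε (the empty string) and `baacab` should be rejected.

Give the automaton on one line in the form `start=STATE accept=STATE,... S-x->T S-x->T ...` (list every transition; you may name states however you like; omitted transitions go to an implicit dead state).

start=S0 accept=S3 S0-a->S0 S0-b->S0 S0-c->S1 S1-a->S0 S1-b->S2 S1-c->S1 S2-a->S3 S2-b->S0 S2-c->S1 S3-a->S3 S3-b->S3 S3-c->S3

States S0..S2 record the length of the longest prefix of `cba` that matches the current input suffix. Reaching S3 means `cba` has been seen, and we stay there forever. Accept from S3.
        a   b   c  
>  S0   S0  S0  S1 
   S1   S0  S2  S1 
   S2   S3  S0  S1 
 * S3   S3  S3  S3 
(> = start, * = accepting)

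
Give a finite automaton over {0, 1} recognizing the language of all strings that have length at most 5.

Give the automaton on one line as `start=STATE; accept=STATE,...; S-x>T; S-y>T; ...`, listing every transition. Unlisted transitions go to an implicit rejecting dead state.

start=s0; accept=s0,s1,s2,s3,s4,s5; s0-0>s1; s0-1>s1; s1-0>s2; s1-1>s2; s2-0>s3; s2-1>s3; s3-0>s4; s3-1>s4; s4-0>s5; s4-1>s5; s5-0>s6; s5-1>s6; s6-0>s6; s6-1>s6

Count input length up to 6: every symbol moves from s0 toward s6, which means 'more than 5' and absorbs. Accept from {s0, s1, s2, s3, s4, s5}.
With 7 states:
        0   1  
>* s0   s1  s1 
 * s1   s2  s2 
 * s2   s3  s3 
 * s3   s4  s4 
 * s4   s5  s5 
 * s5   s6  s6 
   s6   s6  s6 
(> = start, * = accepting)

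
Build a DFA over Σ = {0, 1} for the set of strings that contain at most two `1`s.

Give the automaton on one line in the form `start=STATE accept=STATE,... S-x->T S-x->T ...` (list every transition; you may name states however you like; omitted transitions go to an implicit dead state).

Only the number of `1`s matters, and only up to 3. Make a chain S0 → S1 → S2 → S3 advanced by each `1` (with S3 absorbing); every other symbol self-loops. The accepting set is {S0, S1, S2}.
        0   1  
>* S0   S0  S1 
 * S1   S1  S2 
 * S2   S2  S3 
   S3   S3  S3 
(> = start, * = accepting)

start=S0 accept=S0,S1,S2 S0-0->S0 S0-1->S1 S1-0->S1 S1-1->S2 S2-0->S2 S2-1->S3 S3-0->S3 S3-1->S3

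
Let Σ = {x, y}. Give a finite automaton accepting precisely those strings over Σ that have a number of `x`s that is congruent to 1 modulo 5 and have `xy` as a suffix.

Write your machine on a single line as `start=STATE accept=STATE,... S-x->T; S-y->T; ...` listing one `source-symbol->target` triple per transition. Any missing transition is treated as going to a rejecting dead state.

Build one automaton per condition and run them in lockstep. The first has 5 states tracking the count of `x`s modulo 5; the second has 3 states tracking how much of the suffix `xy` has currently been matched. A product state is a pair (one from each), accepting exactly when both do.
With 15 states:
          x    y  
>  q0     q1   q0 
   q1     q2   q3 
   q2     q4   q5 
 * q3     q2   q6 
   q4     q7   q8 
   q5     q4   q9 
   q6     q2   q6 
   q7    q10  q11 
   q8     q7  q12 
   q9     q4   q9 
   q10    q1  q13 
   q11   q10  q14 
   q12    q7  q12 
   q13    q1   q0 
   q14   q10  q14 
(> = start, * = accepting)

start=q0; accept=q3; q0-x->q1; q0-y->q0; q1-x->q2; q1-y->q3; q2-x->q4; q2-y->q5; q3-x->q2; q3-y->q6; q4-x->q7; q4-y->q8; q5-x->q4; q5-y->q9; q6-x->q2; q6-y->q6; q7-x->q10; q7-y->q11; q8-x->q7; q8-y->q12; q9-x->q4; q9-y->q9; q10-x->q1; q10-y->q13; q11-x->q10; q11-y->q14; q12-x->q7; q12-y->q12; q13-x->q1; q13-y->q0; q14-x->q10; q14-y->q14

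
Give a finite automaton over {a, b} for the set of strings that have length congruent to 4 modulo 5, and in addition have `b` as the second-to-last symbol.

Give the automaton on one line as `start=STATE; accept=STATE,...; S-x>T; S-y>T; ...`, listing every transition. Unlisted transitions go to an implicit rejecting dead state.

Build one automaton per condition and run them in lockstep. The first has 5 states tracking the input length modulo 5; the second has 7 states tracking the last 2 symbols read. A product state is a pair (one from each), accepting exactly when both do. Minimizing collapses redundant product states.
        a   b  
>  q0   q1  q1 
   q1   q2  q2 
   q2   q3  q4 
   q3   q5  q5 
   q4   q6  q6 
   q5   q0  q0 
 * q6   q0  q0 
(> = start, * = accepting)

start=q0; accept=q6; q0-a>q1; q0-b>q1; q1-a>q2; q1-b>q2; q2-a>q3; q2-b>q4; q3-a>q5; q3-b>q5; q4-a>q6; q4-b>q6; q5-a>q0; q5-b>q0; q6-a>q0; q6-b>q0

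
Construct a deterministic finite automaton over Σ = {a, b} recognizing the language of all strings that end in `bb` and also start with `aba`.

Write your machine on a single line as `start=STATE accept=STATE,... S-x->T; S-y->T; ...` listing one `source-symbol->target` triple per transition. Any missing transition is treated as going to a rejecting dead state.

Handle the two conditions separately and then intersect. One (3 states) tracks how much of the suffix `bb` has currently been matched; the other (5 states) tracks whether the input so far still matches the prefix `aba`. Each combined state is a pair, one component from each; accept when both components accept. Minimizing collapses redundant product states.
A 7-state machine:
        a   b  
>  s0   s1  s2 
   s1   s2  s3 
   s2   s2  s2 
   s3   s4  s2 
   s4   s4  s5 
   s5   s4  s6 
 * s6   s4  s6 
(> = start, * = accepting)

start=s0; accept=s6; s0-a->s1; s0-b->s2; s1-a->s2; s1-b->s3; s2-a->s2; s2-b->s2; s3-a->s4; s3-b->s2; s4-a->s4; s4-b->s5; s5-a->s4; s5-b->s6; s6-a->s4; s6-b->s6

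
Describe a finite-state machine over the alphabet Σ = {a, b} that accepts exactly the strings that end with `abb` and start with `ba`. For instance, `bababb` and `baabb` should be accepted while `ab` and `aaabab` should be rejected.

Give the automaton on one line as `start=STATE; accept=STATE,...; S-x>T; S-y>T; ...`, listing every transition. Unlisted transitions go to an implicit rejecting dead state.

Build one automaton per condition and run them in lockstep. One (4 states) tracks how much of the suffix `abb` has currently been matched; the other (4 states) tracks whether the input so far still matches the prefix `ba`. Each combined state is a pair, one component from each; accept when both components accept.
With 10 states:
        a   b  
>  q0   q1  q2 
   q1   q1  q3 
   q2   q4  q5 
   q3   q1  q6 
   q4   q4  q7 
   q5   q1  q5 
   q6   q1  q5 
   q7   q4  q8 
 * q8   q4  q9 
   q9   q4  q9 
(> = start, * = accepting)

start=q0; accept=q8; q0-a>q1; q0-b>q2; q1-a>q1; q1-b>q3; q2-a>q4; q2-b>q5; q3-a>q1; q3-b>q6; q4-a>q4; q4-b>q7; q5-a>q1; q5-b>q5; q6-a>q1; q6-b>q5; q7-a>q4; q7-b>q8; q8-a>q4; q8-b>q9; q9-a>q4; q9-b>q9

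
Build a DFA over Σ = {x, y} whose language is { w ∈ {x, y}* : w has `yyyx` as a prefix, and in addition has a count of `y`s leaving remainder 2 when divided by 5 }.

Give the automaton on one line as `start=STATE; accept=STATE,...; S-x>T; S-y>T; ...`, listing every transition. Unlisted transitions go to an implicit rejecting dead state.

Build one automaton per condition and run them in lockstep. The first has 6 states tracking whether the input so far still matches the prefix `yyyx`; the second has 5 states tracking the count of `y`s modulo 5. A product state is a pair (one from each), accepting exactly when both do. Minimizing collapses redundant product states.
With 10 states:
        x   y  
>  q0   q1  q2 
   q1   q1  q1 
   q2   q1  q3 
   q3   q1  q4 
   q4   q5  q1 
   q5   q5  q6 
   q6   q6  q7 
   q7   q7  q8 
   q8   q8  q9 
 * q9   q9  q5 
(> = start, * = accepting)

start=q0; accept=q9; q0-x>q1; q0-y>q2; q1-x>q1; q1-y>q1; q2-x>q1; q2-y>q3; q3-x>q1; q3-y>q4; q4-x>q5; q4-y>q1; q5-x>q5; q5-y>q6; q6-x>q6; q6-y>q7; q7-x>q7; q7-y>q8; q8-x>q8; q8-y>q9; q9-x>q9; q9-y>q5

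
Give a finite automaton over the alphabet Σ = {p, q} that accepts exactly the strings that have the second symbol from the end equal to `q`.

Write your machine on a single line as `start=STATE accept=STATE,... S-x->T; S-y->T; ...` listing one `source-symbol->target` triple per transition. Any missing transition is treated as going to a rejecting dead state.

start=s0; accept=s5,s6; s0-p->s1; s0-q->s2; s1-p->s3; s1-q->s4; s2-p->s5; s2-q->s6; s3-p->s3; s3-q->s4; s4-p->s5; s4-q->s6; s5-p->s3; s5-q->s4; s6-p->s5; s6-q->s6

A DFA must remember the last 2 symbols (since which symbol is second-to-last isn't known until the input ends). Use one state per possible window of the last ≤2 symbols; accept from those whose window starts with `q`.
A 7-state machine:
        p   q  
>  s0   s1  s2 
   s1   s3  s4 
   s2   s5  s6 
   s3   s3  s4 
   s4   s5  s6 
 * s5   s3  s4 
 * s6   s5  s6 
(> = start, * = accepting)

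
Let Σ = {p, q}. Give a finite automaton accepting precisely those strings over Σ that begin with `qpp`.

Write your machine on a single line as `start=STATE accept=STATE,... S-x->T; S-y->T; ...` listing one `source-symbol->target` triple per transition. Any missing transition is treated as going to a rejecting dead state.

start=A; accept=D; A-p->E; A-q->B; B-p->C; B-q->E; C-p->D; C-q->E; D-p->D; D-q->D; E-p->E; E-q->E

Walk along `qpp` while the input agrees: from A take `q` to B, and so on. Any deviation drops to the rejecting sink E. Once D is reached the prefix is confirmed and every continuation is accepted.
       p  q 
>  A   E  B 
   B   C  E 
   C   D  E 
 * D   D  D 
   E   E  E 
(> = start, * = accepting)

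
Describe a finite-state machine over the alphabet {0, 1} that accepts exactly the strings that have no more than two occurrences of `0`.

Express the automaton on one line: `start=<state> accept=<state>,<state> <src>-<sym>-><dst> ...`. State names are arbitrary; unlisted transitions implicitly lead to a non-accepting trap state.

start=s0 accept=s0,s1,s2 s0-0->s1 s0-1->s0 s1-0->s2 s1-1->s1 s2-0->s3 s2-1->s2 s3-0->s3 s3-1->s3

Count `0`s, saturating at 3: states s0 through s2 mean 0 through 2 `0`s seen; s3 means more than 2. Each `0` increments (capped at s3); other symbols loop. Accept from {s0, s1, s2}.
A 4-state machine:
        0   1  
>* s0   s1  s0 
 * s1   s2  s1 
 * s2   s3  s2 
   s3   s3  s3 
(> = start, * = accepting)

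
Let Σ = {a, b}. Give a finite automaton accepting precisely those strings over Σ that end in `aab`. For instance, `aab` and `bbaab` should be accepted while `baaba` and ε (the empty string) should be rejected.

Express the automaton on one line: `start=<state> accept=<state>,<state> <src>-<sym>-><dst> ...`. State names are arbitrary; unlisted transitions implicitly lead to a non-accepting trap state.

Remember how much of `aab` the current input suffix matches. State q0 means no match yet; q1 means the last symbol is `a`; q2 means the last 2 symbols are `aa`; q3 means the last 3 symbols are `aab`. Only q3 accepts. On a mismatch, fall back to the longest proper suffix that is still a prefix of `aab`.
With 4 states:
        a   b  
>  q0   q1  q0 
   q1   q2  q0 
   q2   q2  q3 
 * q3   q1  q0 
(> = start, * = accepting)

start=q0 accept=q3 q0-a->q1 q0-b->q0 q1-a->q2 q1-b->q0 q2-a->q2 q2-b->q3 q3-a->q1 q3-b->q0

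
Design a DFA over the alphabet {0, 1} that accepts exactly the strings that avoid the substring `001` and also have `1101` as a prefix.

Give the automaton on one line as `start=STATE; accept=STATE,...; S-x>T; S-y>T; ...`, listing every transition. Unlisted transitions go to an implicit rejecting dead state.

Handle the two conditions separately and then intersect. One (4 states) tracks partial matches of the forbidden pattern `001`; the other (6 states) tracks whether the input so far still matches the prefix `1101`. Each combined state is a pair, one component from each; accept when both components accept.
          0    1  
>  s0     s1   s2 
   s1     s3   s4 
   s2     s1   s5 
   s3     s3   s6 
   s4     s1   s4 
   s5     s7   s4 
   s6     s6   s6 
   s7     s3   s8 
 * s8     s9   s8 
 * s9    s10   s8 
 * s10   s10  s11 
   s11   s11  s11 
(> = start, * = accepting)

start=s0; accept=s8,s9,s10; s0-0>s1; s0-1>s2; s1-0>s3; s1-1>s4; s2-0>s1; s2-1>s5; s3-0>s3; s3-1>s6; s4-0>s1; s4-1>s4; s5-0>s7; s5-1>s4; s6-0>s6; s6-1>s6; s7-0>s3; s7-1>s8; s8-0>s9; s8-1>s8; s9-0>s10; s9-1>s8; s10-0>s10; s10-1>s11; s11-0>s11; s11-1>s11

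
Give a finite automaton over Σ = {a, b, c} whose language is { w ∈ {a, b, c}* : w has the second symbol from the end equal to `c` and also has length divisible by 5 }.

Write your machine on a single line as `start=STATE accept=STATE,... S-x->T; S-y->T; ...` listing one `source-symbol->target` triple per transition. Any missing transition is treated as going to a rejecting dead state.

Run two small machines in parallel and take their product. One (13 states) tracks the last 2 symbols read; the other (5 states) tracks the input length modulo 5. Each combined state is a pair, one component from each; accept when both components accept. Minimizing collapses redundant product states.
A 7-state machine:
        a   b   c  
>  S0   S1  S1  S1 
   S1   S2  S2  S2 
   S2   S3  S3  S3 
   S3   S4  S4  S5 
   S4   S0  S0  S0 
   S5   S6  S6  S6 
 * S6   S1  S1  S1 
(> = start, * = accepting)

start=S0; accept=S6; S0-a->S1; S0-b->S1; S0-c->S1; S1-a->S2; S1-b->S2; S1-c->S2; S2-a->S3; S2-b->S3; S2-c->S3; S3-a->S4; S3-b->S4; S3-c->S5; S4-a->S0; S4-b->S0; S4-c->S0; S5-a->S6; S5-b->S6; S5-c->S6; S6-a->S1; S6-b->S1; S6-c->S1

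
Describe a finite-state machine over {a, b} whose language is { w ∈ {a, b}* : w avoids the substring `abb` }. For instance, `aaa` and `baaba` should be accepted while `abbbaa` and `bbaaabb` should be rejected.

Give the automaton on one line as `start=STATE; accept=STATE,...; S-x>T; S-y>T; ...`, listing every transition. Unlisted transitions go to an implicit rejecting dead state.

This is the complement of 'contains `abb`'. Use the same substring-matching states — q0 through q3 holding how much of `abb` has just been matched — but flip the accepting set: everything except the trap q3 accepts.
        a   b  
>* q0   q1  q0 
 * q1   q1  q2 
 * q2   q1  q3 
   q3   q3  q3 
(> = start, * = accepting)

start=q0; accept=q0,q1,q2; q0-a>q1; q0-b>q0; q1-a>q1; q1-b>q2; q2-a>q1; q2-b>q3; q3-a>q3; q3-b>q3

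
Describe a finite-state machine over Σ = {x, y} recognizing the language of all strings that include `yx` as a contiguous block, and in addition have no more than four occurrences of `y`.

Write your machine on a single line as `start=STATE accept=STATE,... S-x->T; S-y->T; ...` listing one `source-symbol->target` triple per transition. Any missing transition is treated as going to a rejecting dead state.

start=S0; accept=S2,S4,S6,S8; S0-x->S0; S0-y->S1; S1-x->S2; S1-y->S3; S2-x->S2; S2-y->S4; S3-x->S4; S3-y->S5; S4-x->S4; S4-y->S6; S5-x->S6; S5-y->S7; S6-x->S6; S6-y->S8; S7-x->S8; S7-y->S9; S8-x->S8; S8-y->S9; S9-x->S9; S9-y->S9

Run two small machines in parallel and take their product. One (3 states) tracks whether and how much of `yx` has been seen; the other (6 states) tracks the count of `y`s, saturating at 5. Each combined state is a pair, one component from each; accept when both components accept. Equivalent product states are then merged.
A 10-state machine:
        x   y  
>  S0   S0  S1 
   S1   S2  S3 
 * S2   S2  S4 
   S3   S4  S5 
 * S4   S4  S6 
   S5   S6  S7 
 * S6   S6  S8 
   S7   S8  S9 
 * S8   S8  S9 
   S9   S9  S9 
(> = start, * = accepting)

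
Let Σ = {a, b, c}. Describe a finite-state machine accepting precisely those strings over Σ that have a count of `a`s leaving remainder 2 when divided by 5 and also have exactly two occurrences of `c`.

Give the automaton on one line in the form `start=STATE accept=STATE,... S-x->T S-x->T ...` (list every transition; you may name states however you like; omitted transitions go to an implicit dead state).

Build one automaton per condition and run them in lockstep. The first has 5 states tracking the count of `a`s modulo 5; the second has 4 states tracking the count of `c`s, saturating at 3. A product state is a pair (one from each), accepting exactly when both do. After merging equivalent states the machine shrinks.
With 16 states:
          a    b    c  
>  q0     q1   q0   q2 
   q1     q3   q1   q4 
   q2     q4   q2   q5 
   q3     q6   q3   q7 
   q4     q7   q4   q8 
   q5     q8   q5   q9 
   q6    q10   q6  q11 
   q7    q11   q7  q12 
   q8    q12   q8   q9 
   q9     q9   q9   q9 
   q10    q0  q10  q13 
   q11   q13  q11  q14 
 * q12   q14  q12   q9 
   q13    q2  q13  q15 
   q14   q15  q14   q9 
   q15    q5  q15   q9 
(> = start, * = accepting)

start=q0 accept=q12 q0-a->q1 q0-b->q0 q0-c->q2 q1-a->q3 q1-b->q1 q1-c->q4 q2-a->q4 q2-b->q2 q2-c->q5 q3-a->q6 q3-b->q3 q3-c->q7 q4-a->q7 q4-b->q4 q4-c->q8 q5-a->q8 q5-b->q5 q5-c->q9 q6-a->q10 q6-b->q6 q6-c->q11 q7-a->q11 q7-b->q7 q7-c->q12 q8-a->q12 q8-b->q8 q8-c->q9 q9-a->q9 q9-b->q9 q9-c->q9 q10-a->q0 q10-b->q10 q10-c->q13 q11-a->q13 q11-b->q11 q11-c->q14 q12-a->q14 q12-b->q12 q12-c->q9 q13-a->q2 q13-b->q13 q13-c->q15 q14-a->q15 q14-b->q14 q14-c->q9 q15-a->q5 q15-b->q15 q15-c->q9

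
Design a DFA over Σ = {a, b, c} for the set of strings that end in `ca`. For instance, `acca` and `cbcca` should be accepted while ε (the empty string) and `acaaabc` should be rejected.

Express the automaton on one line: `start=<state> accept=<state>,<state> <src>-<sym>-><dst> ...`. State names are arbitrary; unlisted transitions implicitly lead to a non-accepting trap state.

start=q0 accept=q2 q0-a->q0 q0-b->q0 q0-c->q1 q1-a->q2 q1-b->q0 q1-c->q1 q2-a->q0 q2-b->q0 q2-c->q1

Remember how much of `ca` the current input suffix matches. State q0 means no match yet; q1 means the last symbol is `c`; q2 means the last 2 symbols are `ca`. Only q2 accepts. On a mismatch, fall back to the longest proper suffix that is still a prefix of `ca`.
        a   b   c  
>  q0   q0  q0  q1 
   q1   q2  q0  q1 
 * q2   q0  q0  q1 
(> = start, * = accepting)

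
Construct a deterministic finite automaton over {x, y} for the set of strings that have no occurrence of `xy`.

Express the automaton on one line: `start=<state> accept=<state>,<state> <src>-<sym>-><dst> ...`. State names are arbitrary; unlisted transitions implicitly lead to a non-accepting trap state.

start=A accept=A,B A-x->B A-y->A B-x->B B-y->C C-x->C C-y->C

Track partial matches of the forbidden pattern `xy`. State C is a dead state reached once `xy` has occurred; every other state accepts. A means no part of `xy` is currently matched.
A 3-state machine:
       x  y 
>* A   B  A 
 * B   B  C 
   C   C  C 
(> = start, * = accepting)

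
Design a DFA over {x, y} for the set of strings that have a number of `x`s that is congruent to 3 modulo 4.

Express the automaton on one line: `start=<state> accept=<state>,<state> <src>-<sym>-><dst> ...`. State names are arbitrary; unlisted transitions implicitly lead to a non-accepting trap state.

The only thing that matters is how many `x`s have appeared, reduced mod 4. Use one state per residue: s0 for 0, …, s3 for 3. Reading `x` moves to the next residue; anything else stays put. s3 is accepting.
With 4 states:
        x   y  
>  s0   s1  s0 
   s1   s2  s1 
   s2   s3  s2 
 * s3   s0  s3 
(> = start, * = accepting)

start=s0 accept=s3 s0-x->s1 s0-y->s0 s1-x->s2 s1-y->s1 s2-x->s3 s2-y->s2 s3-x->s0 s3-y->s3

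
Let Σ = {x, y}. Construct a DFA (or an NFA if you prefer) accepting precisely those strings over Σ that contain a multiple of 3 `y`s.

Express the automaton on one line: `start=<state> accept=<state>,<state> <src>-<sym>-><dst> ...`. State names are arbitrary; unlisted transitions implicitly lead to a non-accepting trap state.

The only thing that matters is how many `y`s have appeared, reduced mod 3. Use one state per residue: S0 for 0, …, S2 for 2. Reading `y` moves to the next residue; anything else stays put. S0 is accepting.
        x   y  
>* S0   S0  S1 
   S1   S1  S2 
   S2   S2  S0 
(> = start, * = accepting)

start=S0 accept=S0 S0-x->S0 S0-y->S1 S1-x->S1 S1-y->S2 S2-x->S2 S2-y->S0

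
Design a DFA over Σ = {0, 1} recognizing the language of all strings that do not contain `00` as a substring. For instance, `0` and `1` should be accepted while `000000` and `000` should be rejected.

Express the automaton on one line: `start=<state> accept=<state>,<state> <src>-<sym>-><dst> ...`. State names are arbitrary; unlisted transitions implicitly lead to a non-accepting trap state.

start=A accept=A,B A-0->B A-1->A B-0->C B-1->A C-0->C C-1->C

This is the complement of 'contains `00`'. Use the same substring-matching states — A through C holding how much of `00` has just been matched — but flip the accepting set: everything except the trap C accepts.
       0  1 
>* A   B  A 
 * B   C  A 
   C   C  C 
(> = start, * = accepting)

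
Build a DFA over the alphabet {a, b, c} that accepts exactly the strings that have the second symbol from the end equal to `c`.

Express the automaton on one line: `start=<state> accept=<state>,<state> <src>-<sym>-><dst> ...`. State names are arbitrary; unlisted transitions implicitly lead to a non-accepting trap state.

Because acceptance depends on a position counted from the end, the machine has to buffer the most recent 2 symbols. Make each state the string of the last up-to-2 symbols read; on input `x` shift the window left and append `x`. Accept when the buffered window has length 2 and begins with `c`.
          a    b    c  
>  q0     q1   q2   q3 
   q1     q4   q5   q6 
   q2     q7   q8   q9 
   q3    q10  q11  q12 
   q4     q4   q5   q6 
   q5     q7   q8   q9 
   q6    q10  q11  q12 
   q7     q4   q5   q6 
   q8     q7   q8   q9 
   q9    q10  q11  q12 
 * q10    q4   q5   q6 
 * q11    q7   q8   q9 
 * q12   q10  q11  q12 
(> = start, * = accepting)

start=q0 accept=q10,q11,q12 q0-a->q1 q0-b->q2 q0-c->q3 q1-a->q4 q1-b->q5 q1-c->q6 q2-a->q7 q2-b->q8 q2-c->q9 q3-a->q10 q3-b->q11 q3-c->q12 q4-a->q4 q4-b->q5 q4-c->q6 q5-a->q7 q5-b->q8 q5-c->q9 q6-a->q10 q6-b->q11 q6-c->q12 q7-a->q4 q7-b->q5 q7-c->q6 q8-a->q7 q8-b->q8 q8-c->q9 q9-a->q10 q9-b->q11 q9-c->q12 q10-a->q4 q10-b->q5 q10-c->q6 q11-a->q7 q11-b->q8 q11-c->q9 q12-a->q10 q12-b->q11 q12-c->q12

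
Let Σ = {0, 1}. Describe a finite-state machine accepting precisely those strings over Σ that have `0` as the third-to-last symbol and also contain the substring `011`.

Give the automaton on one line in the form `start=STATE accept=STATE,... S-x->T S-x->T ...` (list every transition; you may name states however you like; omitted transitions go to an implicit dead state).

Handle the two conditions separately and then intersect. One (15 states) tracks the last 3 symbols read; the other (4 states) tracks whether and how much of `011` has been seen. Each combined state is a pair, one component from each; accept when both components accept. After merging equivalent states the machine shrinks.
11 states suffice.
          0    1  
>  s0     s1   s0 
   s1     s1   s2 
   s2     s1   s3 
 * s3     s4   s5 
   s4     s6   s7 
   s5     s4   s5 
   s6     s8   s9 
   s7    s10   s3 
 * s8     s8   s9 
 * s9    s10   s3 
 * s10    s6   s7 
(> = start, * = accepting)

start=s0 accept=s3,s8,s9,s10 s0-0->s1 s0-1->s0 s1-0->s1 s1-1->s2 s2-0->s1 s2-1->s3 s3-0->s4 s3-1->s5 s4-0->s6 s4-1->s7 s5-0->s4 s5-1->s5 s6-0->s8 s6-1->s9 s7-0->s10 s7-1->s3 s8-0->s8 s8-1->s9 s9-0->s10 s9-1->s3 s10-0->s6 s10-1->s7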